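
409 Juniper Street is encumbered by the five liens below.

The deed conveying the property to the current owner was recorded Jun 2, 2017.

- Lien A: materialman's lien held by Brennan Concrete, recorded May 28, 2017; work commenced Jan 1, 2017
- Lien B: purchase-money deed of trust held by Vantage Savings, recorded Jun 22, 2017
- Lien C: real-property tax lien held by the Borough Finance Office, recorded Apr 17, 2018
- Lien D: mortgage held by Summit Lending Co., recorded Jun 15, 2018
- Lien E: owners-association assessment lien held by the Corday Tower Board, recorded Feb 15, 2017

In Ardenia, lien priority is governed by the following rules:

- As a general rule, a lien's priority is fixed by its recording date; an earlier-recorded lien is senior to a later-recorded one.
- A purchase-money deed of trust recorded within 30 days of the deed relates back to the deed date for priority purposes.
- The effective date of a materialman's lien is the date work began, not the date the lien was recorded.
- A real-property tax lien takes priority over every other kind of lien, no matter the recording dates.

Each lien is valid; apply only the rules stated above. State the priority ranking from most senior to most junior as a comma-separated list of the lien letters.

Effective dates after the stated exceptions: A relates back to Jan 1, 2017 (work commenced); B was recorded within the 30-day window, so its effective date is the deed date Jun 2, 2017.
As a real-property tax lien, C is senior to every other lien.
The other liens, earliest effective date first: A (Jan 1, 2017), E (Feb 15, 2017), B (Jun 2, 2017), D (Jun 15, 2018).

C, A, E, B, D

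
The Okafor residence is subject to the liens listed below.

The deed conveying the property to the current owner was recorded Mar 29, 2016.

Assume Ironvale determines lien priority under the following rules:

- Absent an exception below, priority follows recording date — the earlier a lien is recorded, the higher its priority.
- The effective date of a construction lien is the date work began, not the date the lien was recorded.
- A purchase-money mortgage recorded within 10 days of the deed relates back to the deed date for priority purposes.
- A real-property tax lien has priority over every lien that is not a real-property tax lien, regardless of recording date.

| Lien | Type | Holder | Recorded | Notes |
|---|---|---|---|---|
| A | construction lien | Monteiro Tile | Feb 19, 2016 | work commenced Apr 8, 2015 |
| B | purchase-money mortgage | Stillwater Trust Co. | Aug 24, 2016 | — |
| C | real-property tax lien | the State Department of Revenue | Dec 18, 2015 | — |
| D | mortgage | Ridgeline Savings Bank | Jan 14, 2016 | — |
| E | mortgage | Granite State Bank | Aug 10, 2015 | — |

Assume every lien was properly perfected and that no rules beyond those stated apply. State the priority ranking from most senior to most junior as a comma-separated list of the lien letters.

C, A, E, D, B

First, effective dates: A is treated as recorded Apr 8, 2015, the work-commencement date; B was recorded 148 days after the deed — beyond 10 days — so no relation-back applies.
C, as a real-property tax lien, has superpriority and ranks first.
Ordering the rest by effective date: A (Apr 8, 2015), E (Aug 10, 2015), D (Jan 14, 2016), B (Aug 24, 2016).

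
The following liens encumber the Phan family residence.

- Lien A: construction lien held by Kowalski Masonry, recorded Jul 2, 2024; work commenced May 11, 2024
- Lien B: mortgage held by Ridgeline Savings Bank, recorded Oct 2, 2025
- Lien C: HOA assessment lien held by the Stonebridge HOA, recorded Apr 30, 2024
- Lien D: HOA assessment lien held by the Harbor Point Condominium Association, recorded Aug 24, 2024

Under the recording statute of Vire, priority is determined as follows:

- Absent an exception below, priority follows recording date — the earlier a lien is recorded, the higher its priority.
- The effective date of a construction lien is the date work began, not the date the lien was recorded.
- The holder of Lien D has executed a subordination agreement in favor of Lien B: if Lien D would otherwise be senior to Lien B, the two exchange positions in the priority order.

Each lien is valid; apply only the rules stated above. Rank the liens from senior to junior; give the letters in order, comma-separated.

C, A, B, D

Adjusting effective dates: A's effective date is May 11, 2024, when work began.
Ordering by effective date: C (Apr 30, 2024), A (May 11, 2024), D (Aug 24, 2024), B (Oct 2, 2025).
D is senior to B before the subordination, so the two trade places.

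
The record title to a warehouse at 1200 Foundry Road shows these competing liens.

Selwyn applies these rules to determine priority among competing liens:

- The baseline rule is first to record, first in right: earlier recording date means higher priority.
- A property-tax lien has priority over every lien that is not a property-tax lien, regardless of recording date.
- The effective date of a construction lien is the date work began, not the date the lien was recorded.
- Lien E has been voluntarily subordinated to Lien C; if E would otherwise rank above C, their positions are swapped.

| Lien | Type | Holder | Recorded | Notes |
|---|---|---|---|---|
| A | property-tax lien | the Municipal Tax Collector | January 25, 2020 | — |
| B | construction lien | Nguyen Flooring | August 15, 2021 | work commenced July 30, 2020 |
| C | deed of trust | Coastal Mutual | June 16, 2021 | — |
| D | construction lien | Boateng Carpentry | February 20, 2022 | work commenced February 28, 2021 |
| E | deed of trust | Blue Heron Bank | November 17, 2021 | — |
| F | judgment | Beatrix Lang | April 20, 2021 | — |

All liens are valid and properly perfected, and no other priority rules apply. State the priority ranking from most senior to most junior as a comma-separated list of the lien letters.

Effective dates: B is treated as recorded July 30, 2020, the work-commencement date; D relates back to February 28, 2021 (work commenced).
A, as a property-tax lien, has superpriority and ranks first.
The other liens, earliest effective date first: B (July 30, 2020), D (February 28, 2021), F (April 20, 2021), C (June 16, 2021), E (November 17, 2021).
E already ranks below C; the subordination has no effect.

A, B, D, F, C, E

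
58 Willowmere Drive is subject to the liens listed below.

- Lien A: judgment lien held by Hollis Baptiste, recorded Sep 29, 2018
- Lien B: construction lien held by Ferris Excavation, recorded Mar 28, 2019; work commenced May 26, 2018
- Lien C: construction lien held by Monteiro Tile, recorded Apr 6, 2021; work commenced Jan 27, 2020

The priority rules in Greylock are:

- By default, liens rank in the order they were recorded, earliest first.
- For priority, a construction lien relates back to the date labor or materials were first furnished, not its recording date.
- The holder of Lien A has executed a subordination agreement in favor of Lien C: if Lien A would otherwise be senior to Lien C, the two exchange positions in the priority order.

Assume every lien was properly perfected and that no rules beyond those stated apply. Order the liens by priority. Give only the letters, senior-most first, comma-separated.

First, effective dates: B is treated as recorded May 26, 2018, the work-commencement date; C relates back to Jan 27, 2020 (work commenced).
By effective date, earliest first: B (May 26, 2018), A (Sep 29, 2018), C (Jan 27, 2020).
Because A would otherwise rank above C, the subordination swaps them.

B, C, A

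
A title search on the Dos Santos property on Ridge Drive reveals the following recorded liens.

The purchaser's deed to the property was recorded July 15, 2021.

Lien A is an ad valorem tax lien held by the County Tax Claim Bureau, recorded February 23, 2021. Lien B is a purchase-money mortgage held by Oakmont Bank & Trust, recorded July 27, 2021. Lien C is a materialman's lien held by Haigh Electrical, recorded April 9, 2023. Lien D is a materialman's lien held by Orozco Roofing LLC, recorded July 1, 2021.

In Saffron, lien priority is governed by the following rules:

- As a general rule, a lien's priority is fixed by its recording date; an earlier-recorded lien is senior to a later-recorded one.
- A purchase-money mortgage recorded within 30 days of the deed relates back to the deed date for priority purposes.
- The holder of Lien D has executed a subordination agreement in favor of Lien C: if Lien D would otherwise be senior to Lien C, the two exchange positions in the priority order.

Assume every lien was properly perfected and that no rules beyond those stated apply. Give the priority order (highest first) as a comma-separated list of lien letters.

A, C, B, D

Effective dates after the stated exceptions: B relates back to the deed date July 15, 2021.
Ordering by effective date: A (February 23, 2021), D (July 1, 2021), B (July 15, 2021), C (April 9, 2023).
Because D would otherwise rank above C, the subordination swaps them.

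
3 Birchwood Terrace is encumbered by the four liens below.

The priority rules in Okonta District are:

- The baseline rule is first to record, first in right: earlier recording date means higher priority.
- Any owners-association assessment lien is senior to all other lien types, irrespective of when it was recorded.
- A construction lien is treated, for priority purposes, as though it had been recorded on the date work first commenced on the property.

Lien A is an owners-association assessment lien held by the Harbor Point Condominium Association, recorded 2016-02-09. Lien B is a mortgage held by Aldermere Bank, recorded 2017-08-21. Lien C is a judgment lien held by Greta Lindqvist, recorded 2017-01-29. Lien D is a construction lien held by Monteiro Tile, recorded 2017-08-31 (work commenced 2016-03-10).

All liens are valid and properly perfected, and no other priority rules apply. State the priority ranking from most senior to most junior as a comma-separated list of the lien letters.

A, D, C, B

First, effective dates: D relates back to 2016-03-10 (work commenced).
A, as an owners-association assessment lien, has superpriority and ranks first.
Ordering the rest by effective date: D (2016-03-10), C (2017-01-29), B (2017-08-21).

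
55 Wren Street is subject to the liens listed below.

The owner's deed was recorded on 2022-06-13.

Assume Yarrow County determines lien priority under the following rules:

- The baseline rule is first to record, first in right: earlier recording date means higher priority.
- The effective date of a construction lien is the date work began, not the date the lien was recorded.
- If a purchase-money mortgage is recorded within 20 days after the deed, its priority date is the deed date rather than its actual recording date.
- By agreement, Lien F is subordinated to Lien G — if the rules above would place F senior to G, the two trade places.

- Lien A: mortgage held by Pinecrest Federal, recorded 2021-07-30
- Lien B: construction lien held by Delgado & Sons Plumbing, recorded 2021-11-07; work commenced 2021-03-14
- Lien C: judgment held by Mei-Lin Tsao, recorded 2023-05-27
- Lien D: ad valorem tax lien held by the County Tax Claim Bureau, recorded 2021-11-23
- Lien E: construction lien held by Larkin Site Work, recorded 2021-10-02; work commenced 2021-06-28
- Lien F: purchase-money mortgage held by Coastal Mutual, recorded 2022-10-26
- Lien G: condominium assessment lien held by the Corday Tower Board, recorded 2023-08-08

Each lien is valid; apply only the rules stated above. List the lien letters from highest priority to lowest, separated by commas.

Effective dates after the stated exceptions: B's effective date is 2021-03-14, when work began; E relates back to 2021-06-28 (work commenced); F was recorded 135 days after the deed, outside the 20-day window, so it keeps its recording date.
Sorted by effective date: B (2021-03-14), E (2021-06-28), A (2021-07-30), D (2021-11-23), F (2022-10-26), C (2023-05-27), G (2023-08-08).
F would otherwise be senior to G, so under the subordination agreement F and G exchange positions.

B, E, A, D, G, C, F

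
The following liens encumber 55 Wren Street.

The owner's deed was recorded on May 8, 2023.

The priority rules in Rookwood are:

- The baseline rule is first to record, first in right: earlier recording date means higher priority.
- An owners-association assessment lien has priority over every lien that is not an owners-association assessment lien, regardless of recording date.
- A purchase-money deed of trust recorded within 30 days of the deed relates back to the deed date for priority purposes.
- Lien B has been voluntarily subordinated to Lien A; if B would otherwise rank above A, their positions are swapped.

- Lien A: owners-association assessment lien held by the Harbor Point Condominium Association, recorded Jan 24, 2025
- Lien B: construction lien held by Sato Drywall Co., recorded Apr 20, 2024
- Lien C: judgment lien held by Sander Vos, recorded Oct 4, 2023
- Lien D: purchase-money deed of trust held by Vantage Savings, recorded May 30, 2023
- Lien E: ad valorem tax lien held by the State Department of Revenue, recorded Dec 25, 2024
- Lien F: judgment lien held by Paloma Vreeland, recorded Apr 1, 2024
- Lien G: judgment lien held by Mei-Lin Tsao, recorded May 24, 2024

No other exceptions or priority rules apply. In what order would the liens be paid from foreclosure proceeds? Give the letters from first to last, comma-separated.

Adjusting effective dates: D was recorded within the 30-day window, so its effective date is the deed date May 8, 2023.
A is an owners-association assessment lien and takes priority over every other lien.
Among the remaining liens, by effective date: D (May 8, 2023), C (Oct 4, 2023), F (Apr 1, 2024), B (Apr 20, 2024), G (May 24, 2024), E (Dec 25, 2024).
B already ranks below A; the subordination has no effect.

A, D, C, F, B, G, E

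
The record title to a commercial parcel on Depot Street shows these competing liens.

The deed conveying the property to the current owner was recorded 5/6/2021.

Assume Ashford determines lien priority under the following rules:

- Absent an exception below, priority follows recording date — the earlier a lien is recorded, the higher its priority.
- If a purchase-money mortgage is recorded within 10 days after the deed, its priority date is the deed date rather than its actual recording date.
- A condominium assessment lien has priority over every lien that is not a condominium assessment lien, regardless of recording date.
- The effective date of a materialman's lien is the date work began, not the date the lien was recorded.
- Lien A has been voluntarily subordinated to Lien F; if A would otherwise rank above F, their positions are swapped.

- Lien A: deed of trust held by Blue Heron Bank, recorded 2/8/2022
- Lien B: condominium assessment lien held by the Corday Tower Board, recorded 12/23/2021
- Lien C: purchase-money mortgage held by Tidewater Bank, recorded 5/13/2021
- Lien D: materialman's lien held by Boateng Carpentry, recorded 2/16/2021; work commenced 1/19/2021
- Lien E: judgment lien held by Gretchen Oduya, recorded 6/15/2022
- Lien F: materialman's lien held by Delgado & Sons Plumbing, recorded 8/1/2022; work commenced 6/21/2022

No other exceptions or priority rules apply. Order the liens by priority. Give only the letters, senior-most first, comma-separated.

B, D, C, F, E, A

First, effective dates: C was recorded within the 10-day window, so its effective date is the deed date 5/6/2021; D is treated as recorded 1/19/2021, the work-commencement date; F's effective date is 6/21/2022, when work began.
B is a condominium assessment lien and takes priority over every other lien.
Remaining liens by effective date: D (1/19/2021), C (5/6/2021), A (2/8/2022), E (6/15/2022), F (6/21/2022).
A would otherwise be senior to F, so under the subordination agreement A and F exchange positions.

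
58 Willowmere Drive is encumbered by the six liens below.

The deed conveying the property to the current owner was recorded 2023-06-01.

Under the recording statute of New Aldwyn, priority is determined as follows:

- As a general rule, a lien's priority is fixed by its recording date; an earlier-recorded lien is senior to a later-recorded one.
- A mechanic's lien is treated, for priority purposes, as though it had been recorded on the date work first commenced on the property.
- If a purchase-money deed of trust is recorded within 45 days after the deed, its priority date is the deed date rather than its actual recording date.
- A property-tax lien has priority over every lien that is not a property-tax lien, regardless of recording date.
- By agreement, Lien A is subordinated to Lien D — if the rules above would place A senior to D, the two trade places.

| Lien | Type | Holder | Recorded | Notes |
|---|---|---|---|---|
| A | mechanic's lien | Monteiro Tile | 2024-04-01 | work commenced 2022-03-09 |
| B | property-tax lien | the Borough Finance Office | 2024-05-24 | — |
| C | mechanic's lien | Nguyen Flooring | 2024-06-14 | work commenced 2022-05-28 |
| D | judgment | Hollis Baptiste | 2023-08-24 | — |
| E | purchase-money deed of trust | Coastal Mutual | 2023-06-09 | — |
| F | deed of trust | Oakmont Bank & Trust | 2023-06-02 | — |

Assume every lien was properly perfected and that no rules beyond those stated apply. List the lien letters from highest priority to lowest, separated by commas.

B, D, C, E, F, A

Effective dates: A is treated as recorded 2022-03-09, the work-commencement date; C's effective date is 2022-05-28, when work began; E relates back to the deed date 2023-06-01.
B, as a property-tax lien, has superpriority and ranks first.
Among the remaining liens, by effective date: A (2022-03-09), C (2022-05-28), E (2023-06-01), F (2023-06-02), D (2023-08-24).
A is senior to D before the subordination, so the two trade places.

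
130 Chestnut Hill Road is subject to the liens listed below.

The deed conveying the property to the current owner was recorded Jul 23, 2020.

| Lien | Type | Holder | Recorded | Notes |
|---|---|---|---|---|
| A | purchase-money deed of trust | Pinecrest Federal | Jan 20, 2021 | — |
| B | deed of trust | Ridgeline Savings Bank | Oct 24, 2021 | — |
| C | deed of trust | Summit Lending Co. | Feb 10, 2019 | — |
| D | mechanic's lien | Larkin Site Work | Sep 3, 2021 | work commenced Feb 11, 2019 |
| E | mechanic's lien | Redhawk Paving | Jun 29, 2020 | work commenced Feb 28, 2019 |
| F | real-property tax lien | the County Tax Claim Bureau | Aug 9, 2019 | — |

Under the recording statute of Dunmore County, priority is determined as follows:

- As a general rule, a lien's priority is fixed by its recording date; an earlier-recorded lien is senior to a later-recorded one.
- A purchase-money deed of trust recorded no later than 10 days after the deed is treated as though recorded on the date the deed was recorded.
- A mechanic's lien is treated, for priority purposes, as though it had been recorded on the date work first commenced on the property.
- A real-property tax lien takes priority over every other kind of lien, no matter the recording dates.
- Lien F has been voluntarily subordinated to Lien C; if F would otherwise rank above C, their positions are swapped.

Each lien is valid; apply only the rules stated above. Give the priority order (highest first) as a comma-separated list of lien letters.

Effective dates: A was recorded 181 days after the deed, outside the 10-day window, so it keeps its recording date; D relates back to Feb 11, 2019 (work commenced); E relates back to Feb 28, 2019 (work commenced).
F is a real-property tax lien, so it outranks all other liens regardless of date.
The other liens, earliest effective date first: C (Feb 10, 2019), D (Feb 11, 2019), E (Feb 28, 2019), A (Jan 20, 2021), B (Oct 24, 2021).
The subordination applies — F was senior to C — so F and C swap.

C, F, D, E, A, B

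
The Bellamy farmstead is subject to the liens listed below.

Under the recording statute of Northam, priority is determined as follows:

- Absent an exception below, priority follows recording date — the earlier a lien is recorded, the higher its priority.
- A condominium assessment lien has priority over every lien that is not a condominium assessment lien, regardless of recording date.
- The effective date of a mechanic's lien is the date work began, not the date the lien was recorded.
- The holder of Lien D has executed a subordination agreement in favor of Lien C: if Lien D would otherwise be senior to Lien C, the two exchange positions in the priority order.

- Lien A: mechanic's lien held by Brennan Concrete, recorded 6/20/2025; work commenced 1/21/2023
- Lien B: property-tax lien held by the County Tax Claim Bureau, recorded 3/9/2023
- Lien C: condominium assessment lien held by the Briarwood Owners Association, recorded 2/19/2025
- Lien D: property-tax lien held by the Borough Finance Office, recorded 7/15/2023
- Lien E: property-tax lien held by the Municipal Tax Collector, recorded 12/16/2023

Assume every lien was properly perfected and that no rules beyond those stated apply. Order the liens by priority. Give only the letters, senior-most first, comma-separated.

C, A, B, D, E

Adjusting effective dates: A relates back to 1/21/2023 (work commenced).
C is a condominium assessment lien and takes priority over every other lien.
Remaining liens by effective date: A (1/21/2023), B (3/9/2023), D (7/15/2023), E (12/16/2023).
Since D is not senior to C, the subordination leaves the order unchanged.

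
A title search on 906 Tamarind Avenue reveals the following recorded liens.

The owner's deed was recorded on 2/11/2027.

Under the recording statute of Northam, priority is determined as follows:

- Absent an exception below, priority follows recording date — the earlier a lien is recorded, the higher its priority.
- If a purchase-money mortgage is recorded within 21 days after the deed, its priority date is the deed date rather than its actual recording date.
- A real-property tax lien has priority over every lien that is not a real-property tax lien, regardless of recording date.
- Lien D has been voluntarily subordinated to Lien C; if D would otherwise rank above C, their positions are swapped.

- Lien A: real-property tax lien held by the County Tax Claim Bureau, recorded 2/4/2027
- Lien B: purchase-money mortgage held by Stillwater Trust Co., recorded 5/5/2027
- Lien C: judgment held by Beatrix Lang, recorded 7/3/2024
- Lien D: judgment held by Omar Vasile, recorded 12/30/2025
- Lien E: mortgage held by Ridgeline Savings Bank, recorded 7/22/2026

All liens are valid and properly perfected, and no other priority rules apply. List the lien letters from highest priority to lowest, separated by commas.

Adjusting effective dates: B was recorded 83 days after the deed — beyond 21 days — so no relation-back applies.
A is a real-property tax lien and takes priority over every other lien.
The other liens, earliest effective date first: C (7/3/2024), D (12/30/2025), E (7/22/2026), B (5/5/2027).
D already ranks below C; the subordination has no effect.

A, C, D, E, B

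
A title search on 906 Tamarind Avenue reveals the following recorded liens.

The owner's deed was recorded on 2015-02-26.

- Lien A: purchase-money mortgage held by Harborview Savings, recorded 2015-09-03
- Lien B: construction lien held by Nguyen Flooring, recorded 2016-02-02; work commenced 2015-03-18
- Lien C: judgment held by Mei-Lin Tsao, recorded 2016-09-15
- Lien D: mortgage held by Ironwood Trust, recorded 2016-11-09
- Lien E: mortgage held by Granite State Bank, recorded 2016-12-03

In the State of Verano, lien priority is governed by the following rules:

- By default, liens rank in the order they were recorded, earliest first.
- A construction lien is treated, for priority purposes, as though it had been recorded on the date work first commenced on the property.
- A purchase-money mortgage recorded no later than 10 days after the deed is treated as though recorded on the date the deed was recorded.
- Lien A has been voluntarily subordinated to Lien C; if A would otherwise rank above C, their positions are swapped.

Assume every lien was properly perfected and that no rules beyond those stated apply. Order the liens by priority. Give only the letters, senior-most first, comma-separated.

B, C, A, D, E

Effective dates: A was recorded 189 days after the deed — beyond 10 days — so no relation-back applies; B is treated as recorded 2015-03-18, the work-commencement date.
Sorted by effective date: B (2015-03-18), A (2015-09-03), C (2016-09-15), D (2016-11-09), E (2016-12-03).
Because A would otherwise rank above C, the subordination swaps them.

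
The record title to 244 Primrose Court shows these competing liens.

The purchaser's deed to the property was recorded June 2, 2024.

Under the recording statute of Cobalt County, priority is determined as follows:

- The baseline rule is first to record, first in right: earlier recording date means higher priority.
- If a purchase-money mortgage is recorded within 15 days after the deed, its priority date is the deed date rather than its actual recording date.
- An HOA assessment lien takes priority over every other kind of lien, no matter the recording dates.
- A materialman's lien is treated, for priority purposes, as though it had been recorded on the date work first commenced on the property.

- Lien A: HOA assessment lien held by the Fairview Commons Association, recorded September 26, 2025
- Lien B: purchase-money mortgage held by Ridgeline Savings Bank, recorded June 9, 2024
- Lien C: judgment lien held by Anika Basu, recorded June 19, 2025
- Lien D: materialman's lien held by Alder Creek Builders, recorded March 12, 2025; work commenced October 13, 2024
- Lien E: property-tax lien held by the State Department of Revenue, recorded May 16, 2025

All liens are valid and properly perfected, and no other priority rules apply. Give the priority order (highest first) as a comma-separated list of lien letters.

Effective dates: B relates back to the deed date June 2, 2024; D relates back to October 13, 2024 (work commenced).
A is an HOA assessment lien and takes priority over every other lien.
The other liens, earliest effective date first: B (June 2, 2024), D (October 13, 2024), E (May 16, 2025), C (June 19, 2025).

A, B, D, E, C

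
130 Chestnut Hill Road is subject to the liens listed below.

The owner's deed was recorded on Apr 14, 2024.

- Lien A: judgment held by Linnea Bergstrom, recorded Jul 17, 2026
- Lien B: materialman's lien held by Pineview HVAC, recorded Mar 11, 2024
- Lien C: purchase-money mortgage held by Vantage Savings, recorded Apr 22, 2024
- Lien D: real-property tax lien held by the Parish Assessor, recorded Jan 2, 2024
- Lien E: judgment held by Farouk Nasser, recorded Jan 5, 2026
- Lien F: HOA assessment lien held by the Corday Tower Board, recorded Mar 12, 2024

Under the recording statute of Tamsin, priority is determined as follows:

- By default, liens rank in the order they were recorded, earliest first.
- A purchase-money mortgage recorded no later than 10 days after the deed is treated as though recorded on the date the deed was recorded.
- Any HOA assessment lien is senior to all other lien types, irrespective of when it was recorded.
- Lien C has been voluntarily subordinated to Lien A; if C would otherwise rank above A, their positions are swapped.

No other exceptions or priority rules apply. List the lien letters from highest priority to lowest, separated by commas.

F, D, B, A, E, C

Adjusting effective dates: C's effective date is the deed date, Apr 14, 2024.
F is an HOA assessment lien and takes priority over every other lien.
The other liens, earliest effective date first: D (Jan 2, 2024), B (Mar 11, 2024), C (Apr 14, 2024), E (Jan 5, 2026), A (Jul 17, 2026).
C would otherwise be senior to A, so under the subordination agreement C and A exchange positions.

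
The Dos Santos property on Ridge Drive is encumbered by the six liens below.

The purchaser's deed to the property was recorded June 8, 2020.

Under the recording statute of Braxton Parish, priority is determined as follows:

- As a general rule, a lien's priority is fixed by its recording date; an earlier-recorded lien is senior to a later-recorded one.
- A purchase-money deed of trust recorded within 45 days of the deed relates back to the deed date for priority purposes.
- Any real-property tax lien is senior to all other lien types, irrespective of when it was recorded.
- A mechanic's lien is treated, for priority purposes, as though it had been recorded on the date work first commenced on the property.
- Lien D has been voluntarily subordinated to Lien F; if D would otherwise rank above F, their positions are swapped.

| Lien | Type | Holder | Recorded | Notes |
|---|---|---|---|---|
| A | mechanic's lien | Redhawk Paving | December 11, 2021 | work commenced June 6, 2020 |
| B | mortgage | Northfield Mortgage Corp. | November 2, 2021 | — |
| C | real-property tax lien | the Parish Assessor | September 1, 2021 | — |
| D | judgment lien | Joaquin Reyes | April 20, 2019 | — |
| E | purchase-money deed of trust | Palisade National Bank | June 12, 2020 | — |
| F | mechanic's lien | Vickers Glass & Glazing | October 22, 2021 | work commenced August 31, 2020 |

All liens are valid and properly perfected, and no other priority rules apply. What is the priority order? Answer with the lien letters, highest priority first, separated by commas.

C, F, A, E, D, B

Effective dates: A relates back to June 6, 2020 (work commenced); E was recorded within the 45-day window, so its effective date is the deed date June 8, 2020; F is treated as recorded August 31, 2020, the work-commencement date.
As a real-property tax lien, C is senior to every other lien.
Remaining liens by effective date: D (April 20, 2019), A (June 6, 2020), E (June 8, 2020), F (August 31, 2020), B (November 2, 2021).
Because D would otherwise rank above F, the subordination swaps them.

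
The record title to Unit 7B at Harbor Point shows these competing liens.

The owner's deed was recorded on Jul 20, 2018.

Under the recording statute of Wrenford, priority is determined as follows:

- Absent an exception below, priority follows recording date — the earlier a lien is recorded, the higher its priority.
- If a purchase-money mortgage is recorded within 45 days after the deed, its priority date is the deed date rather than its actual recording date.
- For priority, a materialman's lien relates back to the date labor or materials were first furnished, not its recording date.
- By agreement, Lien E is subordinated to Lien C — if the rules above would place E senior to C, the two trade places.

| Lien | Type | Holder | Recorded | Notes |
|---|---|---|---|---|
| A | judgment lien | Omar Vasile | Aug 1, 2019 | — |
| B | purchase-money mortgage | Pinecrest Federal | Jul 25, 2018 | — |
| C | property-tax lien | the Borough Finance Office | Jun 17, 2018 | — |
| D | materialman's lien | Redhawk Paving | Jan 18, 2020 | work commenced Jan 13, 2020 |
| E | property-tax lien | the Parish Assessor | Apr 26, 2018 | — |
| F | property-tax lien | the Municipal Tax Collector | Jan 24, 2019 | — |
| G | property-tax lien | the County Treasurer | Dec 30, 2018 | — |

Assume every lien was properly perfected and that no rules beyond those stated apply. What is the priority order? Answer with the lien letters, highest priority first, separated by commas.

C, E, B, G, F, A, D

Effective dates: B was recorded within the 45-day window, so its effective date is the deed date Jul 20, 2018; D's effective date is Jan 13, 2020, when work began.
Ordering by effective date: E (Apr 26, 2018), C (Jun 17, 2018), B (Jul 20, 2018), G (Dec 30, 2018), F (Jan 24, 2019), A (Aug 1, 2019), D (Jan 13, 2020).
The subordination applies — E was senior to C — so E and C swap.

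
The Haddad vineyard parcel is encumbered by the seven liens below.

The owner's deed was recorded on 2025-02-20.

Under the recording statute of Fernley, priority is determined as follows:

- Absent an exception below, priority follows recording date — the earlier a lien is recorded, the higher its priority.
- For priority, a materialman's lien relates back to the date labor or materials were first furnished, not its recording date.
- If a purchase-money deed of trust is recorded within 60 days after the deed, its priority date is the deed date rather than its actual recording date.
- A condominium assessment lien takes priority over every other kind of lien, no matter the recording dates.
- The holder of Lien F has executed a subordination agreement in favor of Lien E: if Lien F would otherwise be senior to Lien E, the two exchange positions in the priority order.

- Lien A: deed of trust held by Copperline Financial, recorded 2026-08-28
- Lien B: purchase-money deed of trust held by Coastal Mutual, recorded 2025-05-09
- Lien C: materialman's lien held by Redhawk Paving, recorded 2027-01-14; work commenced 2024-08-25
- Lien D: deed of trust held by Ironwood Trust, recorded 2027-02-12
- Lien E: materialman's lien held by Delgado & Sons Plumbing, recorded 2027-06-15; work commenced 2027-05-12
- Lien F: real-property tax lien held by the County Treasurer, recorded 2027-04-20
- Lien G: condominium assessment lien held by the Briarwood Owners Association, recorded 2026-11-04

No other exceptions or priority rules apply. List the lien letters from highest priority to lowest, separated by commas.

G, C, B, A, D, E, F

First, effective dates: B was recorded 78 days after the deed — beyond 60 days — so no relation-back applies; C's effective date is 2024-08-25, when work began; E's effective date is 2027-05-12, when work began.
As a condominium assessment lien, G is senior to every other lien.
Remaining liens by effective date: C (2024-08-25), B (2025-05-09), A (2026-08-28), D (2027-02-12), F (2027-04-20), E (2027-05-12).
The subordination applies — F was senior to E — so F and E swap.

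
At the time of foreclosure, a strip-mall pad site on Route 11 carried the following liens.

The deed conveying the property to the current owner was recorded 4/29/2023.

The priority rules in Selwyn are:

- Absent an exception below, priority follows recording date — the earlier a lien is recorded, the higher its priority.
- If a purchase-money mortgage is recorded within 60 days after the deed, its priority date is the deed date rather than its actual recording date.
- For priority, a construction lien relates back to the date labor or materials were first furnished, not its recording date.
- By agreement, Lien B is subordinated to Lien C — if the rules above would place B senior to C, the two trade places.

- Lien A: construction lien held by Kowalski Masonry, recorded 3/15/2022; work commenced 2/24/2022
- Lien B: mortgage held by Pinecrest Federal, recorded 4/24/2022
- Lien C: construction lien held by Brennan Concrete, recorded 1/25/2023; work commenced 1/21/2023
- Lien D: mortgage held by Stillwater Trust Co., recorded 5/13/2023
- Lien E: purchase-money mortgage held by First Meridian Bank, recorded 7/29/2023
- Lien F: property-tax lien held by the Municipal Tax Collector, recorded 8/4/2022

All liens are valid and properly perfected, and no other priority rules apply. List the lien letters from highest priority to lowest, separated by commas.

A, C, F, B, D, E

First, effective dates: A's effective date is 2/24/2022, when work began; C's effective date is 1/21/2023, when work began; E was recorded 91 days after the deed — beyond 60 days — so no relation-back applies.
Sorted by effective date: A (2/24/2022), B (4/24/2022), F (8/4/2022), C (1/21/2023), D (5/13/2023), E (7/29/2023).
B would otherwise be senior to C, so under the subordination agreement B and C exchange positions.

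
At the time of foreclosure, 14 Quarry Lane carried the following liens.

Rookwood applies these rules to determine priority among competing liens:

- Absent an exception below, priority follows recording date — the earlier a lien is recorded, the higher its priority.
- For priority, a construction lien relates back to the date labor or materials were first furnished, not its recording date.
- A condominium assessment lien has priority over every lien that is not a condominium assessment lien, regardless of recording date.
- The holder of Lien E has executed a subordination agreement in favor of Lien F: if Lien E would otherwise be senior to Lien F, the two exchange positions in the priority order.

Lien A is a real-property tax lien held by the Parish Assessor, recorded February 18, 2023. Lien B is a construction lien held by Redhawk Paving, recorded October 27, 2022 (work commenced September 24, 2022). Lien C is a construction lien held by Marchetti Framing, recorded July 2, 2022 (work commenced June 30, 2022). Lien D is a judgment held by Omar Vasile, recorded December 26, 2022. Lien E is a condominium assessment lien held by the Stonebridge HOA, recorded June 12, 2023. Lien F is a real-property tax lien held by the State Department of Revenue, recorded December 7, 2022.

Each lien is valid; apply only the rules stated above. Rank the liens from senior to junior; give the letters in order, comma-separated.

F, C, B, E, D, A

First, effective dates: B's effective date is September 24, 2022, when work began; C's effective date is June 30, 2022, when work began.
E is a condominium assessment lien and takes priority over every other lien.
Among the remaining liens, by effective date: C (June 30, 2022), B (September 24, 2022), F (December 7, 2022), D (December 26, 2022), A (February 18, 2023).
E is senior to F before the subordination, so the two trade places.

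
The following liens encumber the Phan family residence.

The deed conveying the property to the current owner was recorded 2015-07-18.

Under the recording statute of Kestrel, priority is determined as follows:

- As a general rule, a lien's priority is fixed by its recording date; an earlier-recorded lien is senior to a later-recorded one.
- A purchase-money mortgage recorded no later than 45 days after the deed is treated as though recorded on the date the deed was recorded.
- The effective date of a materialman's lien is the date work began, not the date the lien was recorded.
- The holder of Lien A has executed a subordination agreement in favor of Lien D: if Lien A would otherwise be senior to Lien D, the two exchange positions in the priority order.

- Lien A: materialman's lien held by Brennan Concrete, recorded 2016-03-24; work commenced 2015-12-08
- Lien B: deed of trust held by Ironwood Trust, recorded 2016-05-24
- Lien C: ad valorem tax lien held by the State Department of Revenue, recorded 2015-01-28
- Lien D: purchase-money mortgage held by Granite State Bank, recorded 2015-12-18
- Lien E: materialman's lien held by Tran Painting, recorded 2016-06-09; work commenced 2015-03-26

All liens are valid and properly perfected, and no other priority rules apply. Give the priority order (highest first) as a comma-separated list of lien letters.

C, E, D, A, B

First, effective dates: A relates back to 2015-12-08 (work commenced); D was recorded 153 days after the deed, outside the 45-day window, so it keeps its recording date; E's effective date is 2015-03-26, when work began.
Sorted by effective date: C (2015-01-28), E (2015-03-26), A (2015-12-08), D (2015-12-18), B (2016-05-24).
A would otherwise be senior to D, so under the subordination agreement A and D exchange positions.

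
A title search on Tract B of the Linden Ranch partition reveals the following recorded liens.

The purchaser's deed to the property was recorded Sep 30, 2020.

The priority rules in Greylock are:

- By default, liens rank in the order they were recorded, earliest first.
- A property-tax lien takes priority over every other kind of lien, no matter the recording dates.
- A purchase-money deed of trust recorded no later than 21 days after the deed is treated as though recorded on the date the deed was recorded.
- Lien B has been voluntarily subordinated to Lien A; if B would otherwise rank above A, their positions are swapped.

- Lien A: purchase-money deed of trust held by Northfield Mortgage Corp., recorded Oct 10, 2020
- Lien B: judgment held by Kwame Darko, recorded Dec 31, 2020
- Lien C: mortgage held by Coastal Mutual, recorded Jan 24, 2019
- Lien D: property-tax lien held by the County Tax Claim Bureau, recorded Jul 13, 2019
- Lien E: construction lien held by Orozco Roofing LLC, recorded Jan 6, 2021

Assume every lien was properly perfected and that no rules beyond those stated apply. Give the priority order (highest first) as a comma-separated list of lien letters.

Effective dates: A was recorded within the 21-day window, so its effective date is the deed date Sep 30, 2020.
D is a property-tax lien, so it outranks all other liens regardless of date.
Ordering the rest by effective date: C (Jan 24, 2019), A (Sep 30, 2020), B (Dec 31, 2020), E (Jan 6, 2021).
Since B is not senior to A, the subordination leaves the order unchanged.

D, C, A, B, E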